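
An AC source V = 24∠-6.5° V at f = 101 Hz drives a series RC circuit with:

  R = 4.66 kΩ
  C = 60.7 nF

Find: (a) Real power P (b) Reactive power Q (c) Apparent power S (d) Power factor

Step 1 — Angular frequency: ω = 2π·f = 2π·101 = 634.6 rad/s.
Step 2 — Component impedances:
  R: Z = R = 4660 Ω
  C: Z = 1/(jωC) = -j/(ω·C) = 0 - j2.596e+04 Ω
Step 3 — Series combination: Z_total = R + C = 4660 - j2.596e+04 Ω = 2.638e+04∠-79.8° Ω.
Step 4 — Source phasor: V = 24∠-6.5° V = 23.85 - j2.717 V.
Step 5 — Current: I = V / Z = 0.0002611 + j0.0008717 A = 0.0009099∠73.3° A.
Step 6 — Complex power: S = V·I* = 0.003858 - j0.0215 VA.
Step 7 — Real power: P = Re(S) = 0.003858 W.
Step 8 — Reactive power: Q = Im(S) = -0.0215 VAR.
Step 9 — Apparent power: |S| = 0.02184 VA.
Step 10 — Power factor: PF = P/|S| = 0.1767 (leading).

(a) P = 0.003858 W  (b) Q = -0.0215 VAR  (c) S = 0.02184 VA  (d) PF = 0.1767 (leading)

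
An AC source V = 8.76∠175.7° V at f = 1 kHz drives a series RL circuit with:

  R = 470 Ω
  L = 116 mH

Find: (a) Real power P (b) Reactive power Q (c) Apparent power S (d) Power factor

Step 1 — Angular frequency: ω = 2π·f = 2π·1000 = 6283 rad/s.
Step 2 — Component impedances:
  R: Z = R = 470 Ω
  L: Z = jωL = j·6283·0.116 = 0 + j728.8 Ω
Step 3 — Series combination: Z_total = R + L = 470 + j728.8 Ω = 867.2∠57.2° Ω.
Step 4 — Source phasor: V = 8.76∠175.7° V = -8.735 + j0.6568 V.
Step 5 — Current: I = V / Z = -0.004822 + j0.008875 A = 0.0101∠118.5° A.
Step 6 — Complex power: S = V·I* = 0.04795 + j0.07436 VA.
Step 7 — Real power: P = Re(S) = 0.04795 W.
Step 8 — Reactive power: Q = Im(S) = 0.07436 VAR.
Step 9 — Apparent power: |S| = 0.08848 VA.
Step 10 — Power factor: PF = P/|S| = 0.5419 (lagging).

(a) P = 0.04795 W  (b) Q = 0.07436 VAR  (c) S = 0.08848 VA  (d) PF = 0.5419 (lagging)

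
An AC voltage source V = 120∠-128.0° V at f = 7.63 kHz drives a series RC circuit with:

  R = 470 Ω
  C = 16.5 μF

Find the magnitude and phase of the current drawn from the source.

Step 1 — Angular frequency: ω = 2π·f = 2π·7630 = 4.794e+04 rad/s.
Step 2 — Component impedances:
  R: Z = R = 470 Ω
  C: Z = 1/(jωC) = -j/(ω·C) = 0 - j1.264 Ω
Step 3 — Series combination: Z_total = R + C = 470 - j1.264 Ω = 470∠-0.2° Ω.
Step 4 — Source phasor: V = 120∠-128.0° V = -73.88 - j94.56 V.
Step 5 — Ohm's law: I = V / Z_total = (-73.88 - j94.56) / (470 - j1.264) = -0.1566 - j0.2016 A.
Step 6 — Convert to polar: |I| = 0.2553 A, ∠I = -127.8°.

I = 0.2553∠-127.8° A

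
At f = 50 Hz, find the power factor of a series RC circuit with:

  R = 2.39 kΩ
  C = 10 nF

Step 1 — Angular frequency: ω = 2π·f = 2π·50 = 314.2 rad/s.
Step 2 — Component impedances:
  R: Z = R = 2390 Ω
  C: Z = 1/(jωC) = -j/(ω·C) = 0 - j3.183e+05 Ω
Step 3 — Series combination: Z_total = R + C = 2390 - j3.183e+05 Ω = 3.183e+05∠-89.6° Ω.
Step 4 — Power factor: PF = cos(φ) = Re(Z)/|Z| = 2390/3.1832e+05 = 0.007508.
Step 5 — Type: Im(Z) = -3.183e+05 ⇒ leading (phase φ = -89.6°).

PF = 0.007508 (leading, φ = -89.6°)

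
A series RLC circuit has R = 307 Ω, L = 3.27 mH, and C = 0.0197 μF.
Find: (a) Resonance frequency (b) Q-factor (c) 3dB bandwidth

Step 1 — Resonance: ω₀ = 1/√(LC) = 1/√(0.00327·1.97e-08) = 1.246e+05 rad/s.
Step 2 — f₀ = ω₀/(2π) = 1.983e+04 Hz.
Step 3 — Series Q: Q = ω₀L/R = 1.246e+05·0.00327/307 = 1.327.
Step 4 — Bandwidth: Δω = ω₀/Q = 9.388e+04 rad/s; BW = Δω/(2π) = 1.494e+04 Hz.

(a) f₀ = 1.983e+04 Hz  (b) Q = 1.327  (c) BW = 1.494e+04 Hz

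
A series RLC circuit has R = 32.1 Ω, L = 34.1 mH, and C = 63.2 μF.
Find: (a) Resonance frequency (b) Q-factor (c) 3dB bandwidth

Step 1 — Resonance: ω₀ = 1/√(LC) = 1/√(0.0341·6.32e-05) = 681.2 rad/s.
Step 2 — f₀ = ω₀/(2π) = 108.4 Hz.
Step 3 — Series Q: Q = ω₀L/R = 681.2·0.0341/32.1 = 0.7236.
Step 4 — Bandwidth: Δω = ω₀/Q = 941.3 rad/s; BW = Δω/(2π) = 149.8 Hz.

(a) f₀ = 108.4 Hz  (b) Q = 0.7236  (c) BW = 149.8 Hz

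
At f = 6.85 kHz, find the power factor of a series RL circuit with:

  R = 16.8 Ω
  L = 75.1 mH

Step 1 — Angular frequency: ω = 2π·f = 2π·6850 = 4.304e+04 rad/s.
Step 2 — Component impedances:
  R: Z = R = 16.8 Ω
  L: Z = jωL = j·4.304e+04·0.0751 = 0 + j3232 Ω
Step 3 — Series combination: Z_total = R + L = 16.8 + j3232 Ω = 3232∠89.7° Ω.
Step 4 — Power factor: PF = cos(φ) = Re(Z)/|Z| = 16.8/3232.33 = 0.005197.
Step 5 — Type: Im(Z) = 3232 ⇒ lagging (phase φ = 89.7°).

PF = 0.005197 (lagging, φ = 89.7°)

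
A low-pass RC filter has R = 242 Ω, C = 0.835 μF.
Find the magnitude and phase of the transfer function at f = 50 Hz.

Step 1 — Angular frequency: ω = 2π·50 = 314.2 rad/s.
Step 2 — Transfer function: H(jω) = 1/(1 + jωRC).
Step 3 — Denominator: 1 + jωRC = 1 + j·314.2·242·8.35e-07 = 1 + j0.06348.
Step 4 — H = 0.996 - j0.06323.
Step 5 — Magnitude: |H| = 0.998 (-0.0 dB); phase: φ = -3.6°.

|H| = 0.998 (-0.0 dB), φ = -3.6°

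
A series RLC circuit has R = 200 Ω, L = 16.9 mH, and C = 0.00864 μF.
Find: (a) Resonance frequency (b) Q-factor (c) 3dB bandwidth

Step 1 — Resonance: ω₀ = 1/√(LC) = 1/√(0.0169·8.64e-09) = 8.276e+04 rad/s.
Step 2 — f₀ = ω₀/(2π) = 1.317e+04 Hz.
Step 3 — Series Q: Q = ω₀L/R = 8.276e+04·0.0169/200 = 6.993.
Step 4 — Bandwidth: Δω = ω₀/Q = 1.183e+04 rad/s; BW = Δω/(2π) = 1883 Hz.

(a) f₀ = 1.317e+04 Hz  (b) Q = 6.993  (c) BW = 1883 Hz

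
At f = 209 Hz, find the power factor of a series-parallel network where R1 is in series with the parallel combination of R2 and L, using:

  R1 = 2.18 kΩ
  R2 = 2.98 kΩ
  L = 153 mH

Step 1 — Angular frequency: ω = 2π·f = 2π·209 = 1313 rad/s.
Step 2 — Component impedances:
  R1: Z = R = 2180 Ω
  R2: Z = R = 2980 Ω
  L: Z = jωL = j·1313·0.153 = 0 + j200.9 Ω
Step 3 — Parallel branch: R2 || L = 1/(1/R2 + 1/L) = 13.48 + j200 Ω.
Step 4 — Series with R1: Z_total = R1 + (R2 || L) = 2193 + j200 Ω = 2203∠5.2° Ω.
Step 5 — Power factor: PF = cos(φ) = Re(Z)/|Z| = 2193.5/2202.6 = 0.9959.
Step 6 — Type: Im(Z) = 200 ⇒ lagging (phase φ = 5.2°).

PF = 0.9959 (lagging, φ = 5.2°)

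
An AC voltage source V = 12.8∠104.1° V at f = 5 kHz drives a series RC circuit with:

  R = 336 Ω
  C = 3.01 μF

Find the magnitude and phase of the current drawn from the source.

Step 1 — Angular frequency: ω = 2π·f = 2π·5000 = 3.142e+04 rad/s.
Step 2 — Component impedances:
  R: Z = R = 336 Ω
  C: Z = 1/(jωC) = -j/(ω·C) = 0 - j10.58 Ω
Step 3 — Series combination: Z_total = R + C = 336 - j10.58 Ω = 336.2∠-1.8° Ω.
Step 4 — Source phasor: V = 12.8∠104.1° V = -3.118 + j12.41 V.
Step 5 — Ohm's law: I = V / Z_total = (-3.118 + j12.41) / (336 - j10.58) = -0.01043 + j0.03662 A.
Step 6 — Convert to polar: |I| = 0.03808 A, ∠I = 105.9°.

I = 0.03808∠105.9° A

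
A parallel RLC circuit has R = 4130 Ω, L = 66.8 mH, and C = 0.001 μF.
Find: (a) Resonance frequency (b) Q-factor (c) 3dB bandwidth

Step 1 — Resonance: ω₀ = 1/√(LC) = 1/√(0.0668·1e-09) = 1.224e+05 rad/s.
Step 2 — f₀ = ω₀/(2π) = 1.947e+04 Hz.
Step 3 — Parallel Q: Q = R/(ω₀L) = 4130/(1.224e+05·0.0668) = 0.5053.
Step 4 — Bandwidth: Δω = ω₀/Q = 2.421e+05 rad/s; BW = Δω/(2π) = 3.854e+04 Hz.

(a) f₀ = 1.947e+04 Hz  (b) Q = 0.5053  (c) BW = 3.854e+04 Hz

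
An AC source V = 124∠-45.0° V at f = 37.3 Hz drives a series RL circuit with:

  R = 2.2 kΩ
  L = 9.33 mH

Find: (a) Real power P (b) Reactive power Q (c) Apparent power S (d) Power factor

Step 1 — Angular frequency: ω = 2π·f = 2π·37.3 = 234.4 rad/s.
Step 2 — Component impedances:
  R: Z = R = 2200 Ω
  L: Z = jωL = j·234.4·0.00933 = 0 + j2.187 Ω
Step 3 — Series combination: Z_total = R + L = 2200 + j2.187 Ω = 2200∠0.1° Ω.
Step 4 — Source phasor: V = 124∠-45.0° V = 87.68 - j87.68 V.
Step 5 — Current: I = V / Z = 0.03982 - j0.03989 A = 0.05636∠-45.1° A.
Step 6 — Complex power: S = V·I* = 6.989 + j0.006947 VA.
Step 7 — Real power: P = Re(S) = 6.989 W.
Step 8 — Reactive power: Q = Im(S) = 0.006947 VAR.
Step 9 — Apparent power: |S| = 6.989 VA.
Step 10 — Power factor: PF = P/|S| = 1 (lagging).

(a) P = 6.989 W  (b) Q = 0.006947 VAR  (c) S = 6.989 VA  (d) PF = 1 (lagging)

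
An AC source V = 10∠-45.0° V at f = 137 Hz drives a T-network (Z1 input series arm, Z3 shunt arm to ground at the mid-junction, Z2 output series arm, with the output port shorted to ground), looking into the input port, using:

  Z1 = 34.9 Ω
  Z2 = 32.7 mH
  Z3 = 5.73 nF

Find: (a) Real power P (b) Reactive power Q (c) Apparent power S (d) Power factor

Step 1 — Angular frequency: ω = 2π·f = 2π·137 = 860.8 rad/s.
Step 2 — Component impedances:
  Z1: Z = R = 34.9 Ω
  Z2: Z = jωL = j·860.8·0.0327 = 0 + j28.15 Ω
  Z3: Z = 1/(jωC) = -j/(ω·C) = 0 - j2.027e+05 Ω
Step 3 — With the output port shorted to ground, the output series arm Z2 runs from the junction to ground; the shunt arm Z3 also runs from the junction to ground. They appear in parallel: Z3 || Z2 = 0 + j28.15 Ω.
Step 4 — Series with input arm Z1: Z_in = Z1 + (Z3 || Z2) = 34.9 + j28.15 Ω = 44.84∠38.9° Ω.
Step 5 — Source phasor: V = 10∠-45.0° V = 7.071 - j7.071 V.
Step 6 — Current: I = V / Z = 0.02373 - j0.2218 A = 0.223∠-83.9° A.
Step 7 — Complex power: S = V·I* = 1.736 + j1.4 VA.
Step 8 — Real power: P = Re(S) = 1.736 W.
Step 9 — Reactive power: Q = Im(S) = 1.4 VAR.
Step 10 — Apparent power: |S| = 2.23 VA.
Step 11 — Power factor: PF = P/|S| = 0.7783 (lagging).

(a) P = 1.736 W  (b) Q = 1.4 VAR  (c) S = 2.23 VA  (d) PF = 0.7783 (lagging)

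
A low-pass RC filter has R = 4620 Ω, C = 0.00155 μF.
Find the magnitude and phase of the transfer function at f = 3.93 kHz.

Step 1 — Angular frequency: ω = 2π·3930 = 2.469e+04 rad/s.
Step 2 — Transfer function: H(jω) = 1/(1 + jωRC).
Step 3 — Denominator: 1 + jωRC = 1 + j·2.469e+04·4620·1.55e-09 = 1 + j0.1768.
Step 4 — H = 0.9697 - j0.1715.
Step 5 — Magnitude: |H| = 0.9847 (-0.1 dB); phase: φ = -10.0°.

|H| = 0.9847 (-0.1 dB), φ = -10.0°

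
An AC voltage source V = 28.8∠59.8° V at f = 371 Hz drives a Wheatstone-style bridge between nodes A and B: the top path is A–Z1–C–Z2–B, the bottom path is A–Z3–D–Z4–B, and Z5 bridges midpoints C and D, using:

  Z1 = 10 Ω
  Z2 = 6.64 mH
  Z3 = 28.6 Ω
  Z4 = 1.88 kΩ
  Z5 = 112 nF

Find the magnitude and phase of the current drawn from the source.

Step 1 — Angular frequency: ω = 2π·f = 2π·371 = 2331 rad/s.
Step 2 — Component impedances:
  Z1: Z = R = 10 Ω
  Z2: Z = jωL = j·2331·0.00664 = 0 + j15.48 Ω
  Z3: Z = R = 28.6 Ω
  Z4: Z = R = 1880 Ω
  Z5: Z = 1/(jωC) = -j/(ω·C) = 0 - j3830 Ω
Step 3 — Bridge requires nodal analysis (the Z5 bridge couples midpoints C and D, so the two paths cannot be reduced to a simple series/parallel combination). Setting node B to ground and injecting 1 A at node A, the 3-node admittance system at A, C, D solves to V_A = Z_AB = 10.07 + j15.29 Ω = 18.31∠56.6° Ω.
Step 4 — Source phasor: V = 28.8∠59.8° V = 14.49 + j24.89 V.
Step 5 — Ohm's law: I = V / Z_total = (14.49 + j24.89) / (10.07 + j15.29) = 1.571 + j0.08686 A.
Step 6 — Convert to polar: |I| = 1.573 A, ∠I = 3.2°.

I = 1.573∠3.2° A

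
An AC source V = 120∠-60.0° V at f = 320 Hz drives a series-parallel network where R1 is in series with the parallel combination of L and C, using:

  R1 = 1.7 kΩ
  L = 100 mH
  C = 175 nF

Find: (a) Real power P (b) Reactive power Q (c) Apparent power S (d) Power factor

Step 1 — Angular frequency: ω = 2π·f = 2π·320 = 2011 rad/s.
Step 2 — Component impedances:
  R1: Z = R = 1700 Ω
  L: Z = jωL = j·2011·0.1 = 0 + j201.1 Ω
  C: Z = 1/(jωC) = -j/(ω·C) = 0 - j2842 Ω
Step 3 — Parallel branch: L || C = 1/(1/L + 1/C) = 0 + j216.4 Ω.
Step 4 — Series with R1: Z_total = R1 + (L || C) = 1700 + j216.4 Ω = 1714∠7.3° Ω.
Step 5 — Source phasor: V = 120∠-60.0° V = 60 - j103.9 V.
Step 6 — Current: I = V / Z = 0.02707 - j0.06458 A = 0.07002∠-67.3° A.
Step 7 — Complex power: S = V·I* = 8.336 + j1.061 VA.
Step 8 — Real power: P = Re(S) = 8.336 W.
Step 9 — Reactive power: Q = Im(S) = 1.061 VAR.
Step 10 — Apparent power: |S| = 8.403 VA.
Step 11 — Power factor: PF = P/|S| = 0.992 (lagging).

(a) P = 8.336 W  (b) Q = 1.061 VAR  (c) S = 8.403 VA  (d) PF = 0.992 (lagging)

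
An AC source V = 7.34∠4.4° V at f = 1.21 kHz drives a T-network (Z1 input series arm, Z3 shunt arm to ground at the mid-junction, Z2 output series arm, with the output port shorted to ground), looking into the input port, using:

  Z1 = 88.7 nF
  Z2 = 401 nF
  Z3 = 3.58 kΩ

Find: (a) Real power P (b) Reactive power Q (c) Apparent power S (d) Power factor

Step 1 — Angular frequency: ω = 2π·f = 2π·1210 = 7603 rad/s.
Step 2 — Component impedances:
  Z1: Z = 1/(jωC) = -j/(ω·C) = 0 - j1483 Ω
  Z2: Z = 1/(jωC) = -j/(ω·C) = 0 - j328 Ω
  Z3: Z = R = 3580 Ω
Step 3 — With the output port shorted to ground, the output series arm Z2 runs from the junction to ground; the shunt arm Z3 also runs from the junction to ground. They appear in parallel: Z3 || Z2 = 29.8 - j325.3 Ω.
Step 4 — Series with input arm Z1: Z_in = Z1 + (Z3 || Z2) = 29.8 - j1808 Ω = 1808∠-89.1° Ω.
Step 5 — Source phasor: V = 7.34∠4.4° V = 7.318 + j0.5631 V.
Step 6 — Current: I = V / Z = -0.0002447 + j0.004051 A = 0.004059∠93.5° A.
Step 7 — Complex power: S = V·I* = 0.000491 - j0.02979 VA.
Step 8 — Real power: P = Re(S) = 0.000491 W.
Step 9 — Reactive power: Q = Im(S) = -0.02979 VAR.
Step 10 — Apparent power: |S| = 0.02979 VA.
Step 11 — Power factor: PF = P/|S| = 0.01648 (leading).

(a) P = 0.000491 W  (b) Q = -0.02979 VAR  (c) S = 0.02979 VA  (d) PF = 0.01648 (leading)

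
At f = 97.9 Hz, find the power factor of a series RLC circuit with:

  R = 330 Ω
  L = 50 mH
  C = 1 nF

Step 1 — Angular frequency: ω = 2π·f = 2π·97.9 = 615.1 rad/s.
Step 2 — Component impedances:
  R: Z = R = 330 Ω
  L: Z = jωL = j·615.1·0.05 = 0 + j30.76 Ω
  C: Z = 1/(jωC) = -j/(ω·C) = 0 - j1.626e+06 Ω
Step 3 — Series combination: Z_total = R + L + C = 330 - j1.626e+06 Ω = 1.626e+06∠-90.0° Ω.
Step 4 — Power factor: PF = cos(φ) = Re(Z)/|Z| = 330/1.626e+06 = 0.000203.
Step 5 — Type: Im(Z) = -1.626e+06 ⇒ leading (phase φ = -90.0°).

PF = 0.000203 (leading, φ = -90.0°)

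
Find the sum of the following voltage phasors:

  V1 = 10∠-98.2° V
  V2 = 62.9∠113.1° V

Step 1 — Convert each phasor to rectangular form:
  V1 = 10·(cos(-98.2°) + j·sin(-98.2°)) = -1.426 - j9.898 V
  V2 = 62.9·(cos(113.1°) + j·sin(113.1°)) = -24.68 + j57.86 V
Step 2 — Sum components: V_total = -26.1 + j47.96 V.
Step 3 — Convert to polar: |V_total| = 54.6 V, ∠V_total = 118.6°.

V_total = 54.6∠118.6° V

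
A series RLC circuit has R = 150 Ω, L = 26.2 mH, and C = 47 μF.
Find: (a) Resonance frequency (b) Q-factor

Step 1 — Resonance condition Im(Z)=0 gives ω₀ = 1/√(LC).
Step 2 — ω₀ = 1/√(0.0262·4.7e-05) = 901.2 rad/s.
Step 3 — f₀ = ω₀/(2π) = 143.4 Hz.
Step 4 — Series Q: Q = ω₀L/R = 901.2·0.0262/150 = 0.1574.

(a) f₀ = 143.4 Hz  (b) Q = 0.1574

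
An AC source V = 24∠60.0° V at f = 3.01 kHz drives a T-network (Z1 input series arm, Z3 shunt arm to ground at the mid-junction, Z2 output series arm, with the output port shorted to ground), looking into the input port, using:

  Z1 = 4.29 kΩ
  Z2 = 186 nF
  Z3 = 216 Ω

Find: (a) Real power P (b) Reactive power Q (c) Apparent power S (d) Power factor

Step 1 — Angular frequency: ω = 2π·f = 2π·3010 = 1.891e+04 rad/s.
Step 2 — Component impedances:
  Z1: Z = R = 4290 Ω
  Z2: Z = 1/(jωC) = -j/(ω·C) = 0 - j284.3 Ω
  Z3: Z = R = 216 Ω
Step 3 — With the output port shorted to ground, the output series arm Z2 runs from the junction to ground; the shunt arm Z3 also runs from the junction to ground. They appear in parallel: Z3 || Z2 = 136.9 - j104.1 Ω.
Step 4 — Series with input arm Z1: Z_in = Z1 + (Z3 || Z2) = 4427 - j104.1 Ω = 4428∠-1.3° Ω.
Step 5 — Source phasor: V = 24∠60.0° V = 12 + j20.78 V.
Step 6 — Current: I = V / Z = 0.002599 + j0.004756 A = 0.00542∠61.3° A.
Step 7 — Complex power: S = V·I* = 0.13 - j0.003056 VA.
Step 8 — Real power: P = Re(S) = 0.13 W.
Step 9 — Reactive power: Q = Im(S) = -0.003056 VAR.
Step 10 — Apparent power: |S| = 0.1301 VA.
Step 11 — Power factor: PF = P/|S| = 0.9997 (leading).

(a) P = 0.13 W  (b) Q = -0.003056 VAR  (c) S = 0.1301 VA  (d) PF = 0.9997 (leading)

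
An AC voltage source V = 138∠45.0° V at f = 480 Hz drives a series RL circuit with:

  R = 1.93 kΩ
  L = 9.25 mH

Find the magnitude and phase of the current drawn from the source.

Step 1 — Angular frequency: ω = 2π·f = 2π·480 = 3016 rad/s.
Step 2 — Component impedances:
  R: Z = R = 1930 Ω
  L: Z = jωL = j·3016·0.00925 = 0 + j27.9 Ω
Step 3 — Series combination: Z_total = R + L = 1930 + j27.9 Ω = 1930∠0.8° Ω.
Step 4 — Source phasor: V = 138∠45.0° V = 97.58 + j97.58 V.
Step 5 — Ohm's law: I = V / Z_total = (97.58 + j97.58) / (1930 + j27.9) = 0.05128 + j0.04982 A.
Step 6 — Convert to polar: |I| = 0.0715 A, ∠I = 44.2°.

I = 0.0715∠44.2° A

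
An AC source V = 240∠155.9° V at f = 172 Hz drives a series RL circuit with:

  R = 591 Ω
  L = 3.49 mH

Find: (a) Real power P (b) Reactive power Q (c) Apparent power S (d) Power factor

Step 1 — Angular frequency: ω = 2π·f = 2π·172 = 1081 rad/s.
Step 2 — Component impedances:
  R: Z = R = 591 Ω
  L: Z = jωL = j·1081·0.00349 = 0 + j3.772 Ω
Step 3 — Series combination: Z_total = R + L = 591 + j3.772 Ω = 591∠0.4° Ω.
Step 4 — Source phasor: V = 240∠155.9° V = -219.1 + j98 V.
Step 5 — Current: I = V / Z = -0.3696 + j0.1682 A = 0.4061∠155.5° A.
Step 6 — Complex power: S = V·I* = 97.46 + j0.622 VA.
Step 7 — Real power: P = Re(S) = 97.46 W.
Step 8 — Reactive power: Q = Im(S) = 0.622 VAR.
Step 9 — Apparent power: |S| = 97.46 VA.
Step 10 — Power factor: PF = P/|S| = 1 (lagging).

(a) P = 97.46 W  (b) Q = 0.622 VAR  (c) S = 97.46 VA  (d) PF = 1 (lagging)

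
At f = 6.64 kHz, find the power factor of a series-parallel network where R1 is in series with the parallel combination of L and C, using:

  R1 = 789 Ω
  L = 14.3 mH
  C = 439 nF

Step 1 — Angular frequency: ω = 2π·f = 2π·6640 = 4.172e+04 rad/s.
Step 2 — Component impedances:
  R1: Z = R = 789 Ω
  L: Z = jωL = j·4.172e+04·0.0143 = 0 + j596.6 Ω
  C: Z = 1/(jωC) = -j/(ω·C) = 0 - j54.6 Ω
Step 3 — Parallel branch: L || C = 1/(1/L + 1/C) = 0 - j60.1 Ω.
Step 4 — Series with R1: Z_total = R1 + (L || C) = 789 - j60.1 Ω = 791.3∠-4.4° Ω.
Step 5 — Power factor: PF = cos(φ) = Re(Z)/|Z| = 789/791.3 = 0.9971.
Step 6 — Type: Im(Z) = -60.1 ⇒ leading (phase φ = -4.4°).

PF = 0.9971 (leading, φ = -4.4°)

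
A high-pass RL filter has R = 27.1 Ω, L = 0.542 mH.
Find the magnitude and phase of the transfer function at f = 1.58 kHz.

Step 1 — Angular frequency: ω = 2π·1580 = 9927 rad/s.
Step 2 — Transfer function: H(jω) = jωL/(R + jωL).
Step 3 — Numerator jωL = j·5.381; denominator R + jωL = 27.1 + j5.381.
Step 4 — H = 0.03793 + j0.191.
Step 5 — Magnitude: |H| = 0.1947 (-14.2 dB); phase: φ = 78.8°.

|H| = 0.1947 (-14.2 dB), φ = 78.8°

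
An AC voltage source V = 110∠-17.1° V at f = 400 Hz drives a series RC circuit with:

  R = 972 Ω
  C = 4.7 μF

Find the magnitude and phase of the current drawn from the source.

Step 1 — Angular frequency: ω = 2π·f = 2π·400 = 2513 rad/s.
Step 2 — Component impedances:
  R: Z = R = 972 Ω
  C: Z = 1/(jωC) = -j/(ω·C) = 0 - j84.66 Ω
Step 3 — Series combination: Z_total = R + C = 972 - j84.66 Ω = 975.7∠-5.0° Ω.
Step 4 — Source phasor: V = 110∠-17.1° V = 105.1 - j32.34 V.
Step 5 — Ohm's law: I = V / Z_total = (105.1 - j32.34) / (972 - j84.66) = 0.1102 - j0.02368 A.
Step 6 — Convert to polar: |I| = 0.1127 A, ∠I = -12.1°.

I = 0.1127∠-12.1° A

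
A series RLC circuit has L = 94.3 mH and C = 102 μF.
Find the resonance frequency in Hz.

Step 1 — Resonance condition Im(Z)=0 gives ω₀ = 1/√(LC).
Step 2 — ω₀ = 1/√(0.0943·0.000102) = 322.4 rad/s.
Step 3 — f₀ = ω₀/(2π) = 51.32 Hz.

f₀ = 51.32 Hz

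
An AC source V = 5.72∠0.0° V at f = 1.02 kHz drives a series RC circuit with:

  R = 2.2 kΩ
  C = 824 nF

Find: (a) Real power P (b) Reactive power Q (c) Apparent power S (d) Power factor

Step 1 — Angular frequency: ω = 2π·f = 2π·1020 = 6409 rad/s.
Step 2 — Component impedances:
  R: Z = R = 2200 Ω
  C: Z = 1/(jωC) = -j/(ω·C) = 0 - j189.4 Ω
Step 3 — Series combination: Z_total = R + C = 2200 - j189.4 Ω = 2208∠-4.9° Ω.
Step 4 — Source phasor: V = 5.72∠0.0° V = 5.72 V.
Step 5 — Current: I = V / Z = 0.002581 + j0.0002221 A = 0.00259∠4.9° A.
Step 6 — Complex power: S = V·I* = 0.01476 - j0.001271 VA.
Step 7 — Real power: P = Re(S) = 0.01476 W.
Step 8 — Reactive power: Q = Im(S) = -0.001271 VAR.
Step 9 — Apparent power: |S| = 0.01482 VA.
Step 10 — Power factor: PF = P/|S| = 0.9963 (leading).

(a) P = 0.01476 W  (b) Q = -0.001271 VAR  (c) S = 0.01482 VA  (d) PF = 0.9963 (leading)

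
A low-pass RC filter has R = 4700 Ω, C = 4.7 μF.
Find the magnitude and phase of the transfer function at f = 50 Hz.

Step 1 — Angular frequency: ω = 2π·50 = 314.2 rad/s.
Step 2 — Transfer function: H(jω) = 1/(1 + jωRC).
Step 3 — Denominator: 1 + jωRC = 1 + j·314.2·4700·4.7e-06 = 1 + j6.94.
Step 4 — H = 0.02034 - j0.1412.
Step 5 — Magnitude: |H| = 0.1426 (-16.9 dB); phase: φ = -81.8°.

|H| = 0.1426 (-16.9 dB), φ = -81.8°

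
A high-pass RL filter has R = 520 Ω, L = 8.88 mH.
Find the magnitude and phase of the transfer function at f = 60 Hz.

Step 1 — Angular frequency: ω = 2π·60 = 377 rad/s.
Step 2 — Transfer function: H(jω) = jωL/(R + jωL).
Step 3 — Numerator jωL = j·3.348; denominator R + jωL = 520 + j3.348.
Step 4 — H = 4.144e-05 + j0.006438.
Step 5 — Magnitude: |H| = 0.006438 (-43.8 dB); phase: φ = 89.6°.

|H| = 0.006438 (-43.8 dB), φ = 89.6°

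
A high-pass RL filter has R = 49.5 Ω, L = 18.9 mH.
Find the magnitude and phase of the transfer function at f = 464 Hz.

Step 1 — Angular frequency: ω = 2π·464 = 2915 rad/s.
Step 2 — Transfer function: H(jω) = jωL/(R + jωL).
Step 3 — Numerator jωL = j·55.1; denominator R + jωL = 49.5 + j55.1.
Step 4 — H = 0.5534 + j0.4971.
Step 5 — Magnitude: |H| = 0.7439 (-2.6 dB); phase: φ = 41.9°.

|H| = 0.7439 (-2.6 dB), φ = 41.9°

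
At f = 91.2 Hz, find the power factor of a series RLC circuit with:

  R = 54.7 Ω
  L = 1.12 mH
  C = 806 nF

Step 1 — Angular frequency: ω = 2π·f = 2π·91.2 = 573 rad/s.
Step 2 — Component impedances:
  R: Z = R = 54.7 Ω
  L: Z = jωL = j·573·0.00112 = 0 + j0.6418 Ω
  C: Z = 1/(jωC) = -j/(ω·C) = 0 - j2165 Ω
Step 3 — Series combination: Z_total = R + L + C = 54.7 - j2165 Ω = 2165∠-88.6° Ω.
Step 4 — Power factor: PF = cos(φ) = Re(Z)/|Z| = 54.7/2165.2 = 0.02526.
Step 5 — Type: Im(Z) = -2165 ⇒ leading (phase φ = -88.6°).

PF = 0.02526 (leading, φ = -88.6°)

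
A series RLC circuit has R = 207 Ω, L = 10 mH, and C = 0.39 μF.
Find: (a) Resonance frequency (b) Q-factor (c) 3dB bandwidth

Step 1 — Resonance: ω₀ = 1/√(LC) = 1/√(0.01·3.9e-07) = 1.601e+04 rad/s.
Step 2 — f₀ = ω₀/(2π) = 2549 Hz.
Step 3 — Series Q: Q = ω₀L/R = 1.601e+04·0.01/207 = 0.7736.
Step 4 — Bandwidth: Δω = ω₀/Q = 2.07e+04 rad/s; BW = Δω/(2π) = 3295 Hz.

(a) f₀ = 2549 Hz  (b) Q = 0.7736  (c) BW = 3295 Hz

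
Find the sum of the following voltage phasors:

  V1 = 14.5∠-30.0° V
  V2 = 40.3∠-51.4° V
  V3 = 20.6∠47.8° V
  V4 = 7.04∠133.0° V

Step 1 — Convert each phasor to rectangular form:
  V1 = 14.5·(cos(-30.0°) + j·sin(-30.0°)) = 12.56 - j7.25 V
  V2 = 40.3·(cos(-51.4°) + j·sin(-51.4°)) = 25.14 - j31.5 V
  V3 = 20.6·(cos(47.8°) + j·sin(47.8°)) = 13.84 + j15.26 V
  V4 = 7.04·(cos(133.0°) + j·sin(133.0°)) = -4.801 + j5.149 V
Step 2 — Sum components: V_total = 46.74 - j18.34 V.
Step 3 — Convert to polar: |V_total| = 50.2 V, ∠V_total = -21.4°.

V_total = 50.2∠-21.4° V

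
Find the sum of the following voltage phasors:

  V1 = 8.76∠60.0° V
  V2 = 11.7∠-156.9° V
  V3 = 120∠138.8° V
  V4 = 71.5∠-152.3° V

Step 1 — Convert each phasor to rectangular form:
  V1 = 8.76·(cos(60.0°) + j·sin(60.0°)) = 4.38 + j7.586 V
  V2 = 11.7·(cos(-156.9°) + j·sin(-156.9°)) = -10.76 - j4.59 V
  V3 = 120·(cos(138.8°) + j·sin(138.8°)) = -90.29 + j79.04 V
  V4 = 71.5·(cos(-152.3°) + j·sin(-152.3°)) = -63.31 - j33.24 V
Step 2 — Sum components: V_total = -160 + j48.8 V.
Step 3 — Convert to polar: |V_total| = 167.3 V, ∠V_total = 163.0°.

V_total = 167.3∠163.0° V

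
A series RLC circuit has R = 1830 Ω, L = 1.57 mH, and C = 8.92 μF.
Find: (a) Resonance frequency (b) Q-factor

Step 1 — Resonance condition Im(Z)=0 gives ω₀ = 1/√(LC).
Step 2 — ω₀ = 1/√(0.00157·8.92e-06) = 8450 rad/s.
Step 3 — f₀ = ω₀/(2π) = 1345 Hz.
Step 4 — Series Q: Q = ω₀L/R = 8450·0.00157/1830 = 0.00725.

(a) f₀ = 1345 Hz  (b) Q = 0.00725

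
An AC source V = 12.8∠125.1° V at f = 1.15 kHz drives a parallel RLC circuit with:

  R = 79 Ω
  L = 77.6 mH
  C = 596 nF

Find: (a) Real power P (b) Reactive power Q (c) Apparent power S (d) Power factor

Step 1 — Angular frequency: ω = 2π·f = 2π·1150 = 7226 rad/s.
Step 2 — Component impedances:
  R: Z = R = 79 Ω
  L: Z = jωL = j·7226·0.0776 = 0 + j560.7 Ω
  C: Z = 1/(jωC) = -j/(ω·C) = 0 - j232.2 Ω
Step 3 — Parallel combination: 1/Z_total = 1/R + 1/L + 1/C; Z_total = 75.98 - j15.14 Ω = 77.48∠-11.3° Ω.
Step 4 — Source phasor: V = 12.8∠125.1° V = -7.36 + j10.47 V.
Step 5 — Current: I = V / Z = -0.1196 + j0.114 A = 0.1652∠136.4° A.
Step 6 — Complex power: S = V·I* = 2.074 - j0.4134 VA.
Step 7 — Real power: P = Re(S) = 2.074 W.
Step 8 — Reactive power: Q = Im(S) = -0.4134 VAR.
Step 9 — Apparent power: |S| = 2.115 VA.
Step 10 — Power factor: PF = P/|S| = 0.9807 (leading).

(a) P = 2.074 W  (b) Q = -0.4134 VAR  (c) S = 2.115 VA  (d) PF = 0.9807 (leading)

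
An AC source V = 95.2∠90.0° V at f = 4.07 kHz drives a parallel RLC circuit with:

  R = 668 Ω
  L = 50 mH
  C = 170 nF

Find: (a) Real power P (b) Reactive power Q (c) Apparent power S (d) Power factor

Step 1 — Angular frequency: ω = 2π·f = 2π·4070 = 2.557e+04 rad/s.
Step 2 — Component impedances:
  R: Z = R = 668 Ω
  L: Z = jωL = j·2.557e+04·0.05 = 0 + j1279 Ω
  C: Z = 1/(jωC) = -j/(ω·C) = 0 - j230 Ω
Step 3 — Parallel combination: 1/Z_total = 1/R + 1/L + 1/C; Z_total = 100.1 - j238.4 Ω = 258.6∠-67.2° Ω.
Step 4 — Source phasor: V = 95.2∠90.0° V = 0 + j95.2 V.
Step 5 — Current: I = V / Z = -0.3394 + j0.1425 A = 0.3681∠157.2° A.
Step 6 — Complex power: S = V·I* = 13.57 - j32.31 VA.
Step 7 — Real power: P = Re(S) = 13.57 W.
Step 8 — Reactive power: Q = Im(S) = -32.31 VAR.
Step 9 — Apparent power: |S| = 35.04 VA.
Step 10 — Power factor: PF = P/|S| = 0.3871 (leading).

(a) P = 13.57 W  (b) Q = -32.31 VAR  (c) S = 35.04 VA  (d) PF = 0.3871 (leading)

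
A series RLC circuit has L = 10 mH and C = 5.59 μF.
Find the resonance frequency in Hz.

Step 1 — Resonance condition Im(Z)=0 gives ω₀ = 1/√(LC).
Step 2 — ω₀ = 1/√(0.01·5.59e-06) = 4230 rad/s.
Step 3 — f₀ = ω₀/(2π) = 673.2 Hz.

f₀ = 673.2 Hz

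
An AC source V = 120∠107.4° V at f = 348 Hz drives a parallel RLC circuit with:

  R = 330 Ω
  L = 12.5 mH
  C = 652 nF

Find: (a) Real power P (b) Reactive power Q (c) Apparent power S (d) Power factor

Step 1 — Angular frequency: ω = 2π·f = 2π·348 = 2187 rad/s.
Step 2 — Component impedances:
  R: Z = R = 330 Ω
  L: Z = jωL = j·2187·0.0125 = 0 + j27.33 Ω
  C: Z = 1/(jωC) = -j/(ω·C) = 0 - j701.4 Ω
Step 3 — Parallel combination: 1/Z_total = 1/R + 1/L + 1/C; Z_total = 2.433 + j28.23 Ω = 28.33∠85.1° Ω.
Step 4 — Source phasor: V = 120∠107.4° V = -35.88 + j114.5 V.
Step 5 — Current: I = V / Z = 3.918 + j1.609 A = 4.235∠22.3° A.
Step 6 — Complex power: S = V·I* = 43.64 + j506.3 VA.
Step 7 — Real power: P = Re(S) = 43.64 W.
Step 8 — Reactive power: Q = Im(S) = 506.3 VAR.
Step 9 — Apparent power: |S| = 508.2 VA.
Step 10 — Power factor: PF = P/|S| = 0.08586 (lagging).

(a) P = 43.64 W  (b) Q = 506.3 VAR  (c) S = 508.2 VA  (d) PF = 0.08586 (lagging)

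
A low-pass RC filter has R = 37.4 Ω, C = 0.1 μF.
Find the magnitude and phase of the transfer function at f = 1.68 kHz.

Step 1 — Angular frequency: ω = 2π·1680 = 1.056e+04 rad/s.
Step 2 — Transfer function: H(jω) = 1/(1 + jωRC).
Step 3 — Denominator: 1 + jωRC = 1 + j·1.056e+04·37.4·1e-07 = 1 + j0.03948.
Step 4 — H = 0.9984 - j0.03942.
Step 5 — Magnitude: |H| = 0.9992 (-0.0 dB); phase: φ = -2.3°.

|H| = 0.9992 (-0.0 dB), φ = -2.3°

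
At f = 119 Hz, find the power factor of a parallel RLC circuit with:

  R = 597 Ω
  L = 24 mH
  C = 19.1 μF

Step 1 — Angular frequency: ω = 2π·f = 2π·119 = 747.7 rad/s.
Step 2 — Component impedances:
  R: Z = R = 597 Ω
  L: Z = jωL = j·747.7·0.024 = 0 + j17.94 Ω
  C: Z = 1/(jωC) = -j/(ω·C) = 0 - j70.02 Ω
Step 3 — Parallel combination: 1/Z_total = 1/R + 1/L + 1/C; Z_total = 0.9736 + j24.09 Ω = 24.11∠87.7° Ω.
Step 4 — Power factor: PF = cos(φ) = Re(Z)/|Z| = 0.9736/24.11 = 0.04038.
Step 5 — Type: Im(Z) = 24.09 ⇒ lagging (phase φ = 87.7°).

PF = 0.04038 (lagging, φ = 87.7°)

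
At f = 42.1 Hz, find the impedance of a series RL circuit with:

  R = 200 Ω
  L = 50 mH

Step 1 — Angular frequency: ω = 2π·f = 2π·42.1 = 264.5 rad/s.
Step 2 — Component impedances:
  R: Z = R = 200 Ω
  L: Z = jωL = j·264.5·0.05 = 0 + j13.23 Ω
Step 3 — Series combination: Z_total = R + L = 200 + j13.23 Ω = 200.4∠3.8° Ω.

Z = 200 + j13.23 Ω = 200.4∠3.8° Ω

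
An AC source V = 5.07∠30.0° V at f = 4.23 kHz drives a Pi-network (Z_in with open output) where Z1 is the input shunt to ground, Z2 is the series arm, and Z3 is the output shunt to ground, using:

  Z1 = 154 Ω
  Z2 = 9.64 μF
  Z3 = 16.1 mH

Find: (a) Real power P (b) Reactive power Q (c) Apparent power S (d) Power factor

Step 1 — Angular frequency: ω = 2π·f = 2π·4230 = 2.658e+04 rad/s.
Step 2 — Component impedances:
  Z1: Z = R = 154 Ω
  Z2: Z = 1/(jωC) = -j/(ω·C) = 0 - j3.903 Ω
  Z3: Z = jωL = j·2.658e+04·0.0161 = 0 + j427.9 Ω
Step 3 — With open output, the series arm Z2 and the output shunt Z3 appear in series to ground: Z2 + Z3 = 0 + j424 Ω.
Step 4 — Parallel with input shunt Z1: Z_in = Z1 || (Z2 + Z3) = 136.1 + j49.42 Ω = 144.7∠20.0° Ω.
Step 5 — Source phasor: V = 5.07∠30.0° V = 4.391 + j2.535 V.
Step 6 — Current: I = V / Z = 0.03449 + j0.006106 A = 0.03503∠10.0° A.
Step 7 — Complex power: S = V·I* = 0.1669 + j0.06062 VA.
Step 8 — Real power: P = Re(S) = 0.1669 W.
Step 9 — Reactive power: Q = Im(S) = 0.06062 VAR.
Step 10 — Apparent power: |S| = 0.1776 VA.
Step 11 — Power factor: PF = P/|S| = 0.9399 (lagging).

(a) P = 0.1669 W  (b) Q = 0.06062 VAR  (c) S = 0.1776 VA  (d) PF = 0.9399 (lagging)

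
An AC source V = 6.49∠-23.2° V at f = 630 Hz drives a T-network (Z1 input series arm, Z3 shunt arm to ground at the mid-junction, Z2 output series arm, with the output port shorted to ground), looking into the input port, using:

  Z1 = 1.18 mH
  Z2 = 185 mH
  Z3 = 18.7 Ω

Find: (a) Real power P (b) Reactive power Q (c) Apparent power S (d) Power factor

Step 1 — Angular frequency: ω = 2π·f = 2π·630 = 3958 rad/s.
Step 2 — Component impedances:
  Z1: Z = jωL = j·3958·0.00118 = 0 + j4.671 Ω
  Z2: Z = jωL = j·3958·0.185 = 0 + j732.3 Ω
  Z3: Z = R = 18.7 Ω
Step 3 — With the output port shorted to ground, the output series arm Z2 runs from the junction to ground; the shunt arm Z3 also runs from the junction to ground. They appear in parallel: Z3 || Z2 = 18.69 + j0.4772 Ω.
Step 4 — Series with input arm Z1: Z_in = Z1 + (Z3 || Z2) = 18.69 + j5.148 Ω = 19.38∠15.4° Ω.
Step 5 — Source phasor: V = 6.49∠-23.2° V = 5.965 - j2.557 V.
Step 6 — Current: I = V / Z = 0.2617 - j0.2089 A = 0.3348∠-38.6° A.
Step 7 — Complex power: S = V·I* = 2.095 + j0.5771 VA.
Step 8 — Real power: P = Re(S) = 2.095 W.
Step 9 — Reactive power: Q = Im(S) = 0.5771 VAR.
Step 10 — Apparent power: |S| = 2.173 VA.
Step 11 — Power factor: PF = P/|S| = 0.9641 (lagging).

(a) P = 2.095 W  (b) Q = 0.5771 VAR  (c) S = 2.173 VA  (d) PF = 0.9641 (lagging)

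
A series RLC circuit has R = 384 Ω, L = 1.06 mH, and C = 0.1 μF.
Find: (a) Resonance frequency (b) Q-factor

Step 1 — Resonance condition Im(Z)=0 gives ω₀ = 1/√(LC).
Step 2 — ω₀ = 1/√(0.00106·1e-07) = 9.713e+04 rad/s.
Step 3 — f₀ = ω₀/(2π) = 1.546e+04 Hz.
Step 4 — Series Q: Q = ω₀L/R = 9.713e+04·0.00106/384 = 0.2681.

(a) f₀ = 1.546e+04 Hz  (b) Q = 0.2681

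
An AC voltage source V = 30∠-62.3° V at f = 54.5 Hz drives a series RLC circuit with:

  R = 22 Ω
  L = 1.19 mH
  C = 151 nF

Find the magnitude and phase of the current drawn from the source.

Step 1 — Angular frequency: ω = 2π·f = 2π·54.5 = 342.4 rad/s.
Step 2 — Component impedances:
  R: Z = R = 22 Ω
  L: Z = jωL = j·342.4·0.00119 = 0 + j0.4075 Ω
  C: Z = 1/(jωC) = -j/(ω·C) = 0 - j1.934e+04 Ω
Step 3 — Series combination: Z_total = R + L + C = 22 - j1.934e+04 Ω = 1.934e+04∠-89.9° Ω.
Step 4 — Source phasor: V = 30∠-62.3° V = 13.95 - j26.56 V.
Step 5 — Ohm's law: I = V / Z_total = (13.95 - j26.56) / (22 - j1.934e+04) = 0.001374 + j0.0007195 A.
Step 6 — Convert to polar: |I| = 0.001551 A, ∠I = 27.6°.

I = 0.001551∠27.6° A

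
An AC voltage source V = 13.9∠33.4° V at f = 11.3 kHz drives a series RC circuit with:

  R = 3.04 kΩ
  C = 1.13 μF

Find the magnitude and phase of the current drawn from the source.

Step 1 — Angular frequency: ω = 2π·f = 2π·1.13e+04 = 7.1e+04 rad/s.
Step 2 — Component impedances:
  R: Z = R = 3040 Ω
  C: Z = 1/(jωC) = -j/(ω·C) = 0 - j12.46 Ω
Step 3 — Series combination: Z_total = R + C = 3040 - j12.46 Ω = 3040∠-0.2° Ω.
Step 4 — Source phasor: V = 13.9∠33.4° V = 11.6 + j7.652 V.
Step 5 — Ohm's law: I = V / Z_total = (11.6 + j7.652) / (3040 - j12.46) = 0.003807 + j0.002533 A.
Step 6 — Convert to polar: |I| = 0.004572 A, ∠I = 33.6°.

I = 0.004572∠33.6° A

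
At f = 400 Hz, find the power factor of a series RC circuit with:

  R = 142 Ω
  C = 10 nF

Step 1 — Angular frequency: ω = 2π·f = 2π·400 = 2513 rad/s.
Step 2 — Component impedances:
  R: Z = R = 142 Ω
  C: Z = 1/(jωC) = -j/(ω·C) = 0 - j3.979e+04 Ω
Step 3 — Series combination: Z_total = R + C = 142 - j3.979e+04 Ω = 3.979e+04∠-89.8° Ω.
Step 4 — Power factor: PF = cos(φ) = Re(Z)/|Z| = 142/3.979e+04 = 0.003569.
Step 5 — Type: Im(Z) = -3.979e+04 ⇒ leading (phase φ = -89.8°).

PF = 0.003569 (leading, φ = -89.8°)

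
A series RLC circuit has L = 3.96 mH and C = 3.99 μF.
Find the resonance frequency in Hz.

Step 1 — Resonance condition Im(Z)=0 gives ω₀ = 1/√(LC).
Step 2 — ω₀ = 1/√(0.00396·3.99e-06) = 7955 rad/s.
Step 3 — f₀ = ω₀/(2π) = 1266 Hz.

f₀ = 1266 Hz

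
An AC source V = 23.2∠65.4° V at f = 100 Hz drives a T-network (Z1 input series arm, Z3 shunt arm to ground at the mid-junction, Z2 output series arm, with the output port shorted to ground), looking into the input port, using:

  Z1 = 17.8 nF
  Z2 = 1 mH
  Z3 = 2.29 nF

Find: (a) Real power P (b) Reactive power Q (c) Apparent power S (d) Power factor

Step 1 — Angular frequency: ω = 2π·f = 2π·100 = 628.3 rad/s.
Step 2 — Component impedances:
  Z1: Z = 1/(jωC) = -j/(ω·C) = 0 - j8.941e+04 Ω
  Z2: Z = jωL = j·628.3·0.001 = 0 + j0.6283 Ω
  Z3: Z = 1/(jωC) = -j/(ω·C) = 0 - j6.95e+05 Ω
Step 3 — With the output port shorted to ground, the output series arm Z2 runs from the junction to ground; the shunt arm Z3 also runs from the junction to ground. They appear in parallel: Z3 || Z2 = 0 + j0.6283 Ω.
Step 4 — Series with input arm Z1: Z_in = Z1 + (Z3 || Z2) = 0 - j8.941e+04 Ω = 8.941e+04∠-90.0° Ω.
Step 5 — Source phasor: V = 23.2∠65.4° V = 9.658 + j21.09 V.
Step 6 — Current: I = V / Z = -0.0002359 + j0.000108 A = 0.0002595∠155.4° A.
Step 7 — Complex power: S = V·I* = 0 - j0.00602 VA.
Step 8 — Real power: P = Re(S) = 0 W.
Step 9 — Reactive power: Q = Im(S) = -0.00602 VAR.
Step 10 — Apparent power: |S| = 0.00602 VA.
Step 11 — Power factor: PF = P/|S| = 0 (leading).

(a) P = 0 W  (b) Q = -0.00602 VAR  (c) S = 0.00602 VA  (d) PF = 0 (leading)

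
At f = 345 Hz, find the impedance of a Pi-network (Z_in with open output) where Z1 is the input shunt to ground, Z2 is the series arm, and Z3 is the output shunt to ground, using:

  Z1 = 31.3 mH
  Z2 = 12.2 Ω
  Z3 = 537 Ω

Step 1 — Angular frequency: ω = 2π·f = 2π·345 = 2168 rad/s.
Step 2 — Component impedances:
  Z1: Z = jωL = j·2168·0.0313 = 0 + j67.85 Ω
  Z2: Z = R = 12.2 Ω
  Z3: Z = R = 537 Ω
Step 3 — With open output, the series arm Z2 and the output shunt Z3 appear in series to ground: Z2 + Z3 = 549.2 Ω.
Step 4 — Parallel with input shunt Z1: Z_in = Z1 || (Z2 + Z3) = 8.256 + j66.83 Ω = 67.34∠83.0° Ω.

Z = 8.256 + j66.83 Ω = 67.34∠83.0° Ω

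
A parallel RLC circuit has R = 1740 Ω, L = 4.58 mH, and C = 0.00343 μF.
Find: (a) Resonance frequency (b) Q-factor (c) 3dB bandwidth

Step 1 — Resonance: ω₀ = 1/√(LC) = 1/√(0.00458·3.43e-09) = 2.523e+05 rad/s.
Step 2 — f₀ = ω₀/(2π) = 4.016e+04 Hz.
Step 3 — Parallel Q: Q = R/(ω₀L) = 1740/(2.523e+05·0.00458) = 1.506.
Step 4 — Bandwidth: Δω = ω₀/Q = 1.676e+05 rad/s; BW = Δω/(2π) = 2.667e+04 Hz.

(a) f₀ = 4.016e+04 Hz  (b) Q = 1.506  (c) BW = 2.667e+04 Hz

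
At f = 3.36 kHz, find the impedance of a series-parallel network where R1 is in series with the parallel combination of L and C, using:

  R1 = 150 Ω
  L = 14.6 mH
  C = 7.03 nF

Step 1 — Angular frequency: ω = 2π·f = 2π·3360 = 2.111e+04 rad/s.
Step 2 — Component impedances:
  R1: Z = R = 150 Ω
  L: Z = jωL = j·2.111e+04·0.0146 = 0 + j308.2 Ω
  C: Z = 1/(jωC) = -j/(ω·C) = 0 - j6738 Ω
Step 3 — Parallel branch: L || C = 1/(1/L + 1/C) = 0 + j323 Ω.
Step 4 — Series with R1: Z_total = R1 + (L || C) = 150 + j323 Ω = 356.1∠65.1° Ω.

Z = 150 + j323 Ω = 356.1∠65.1° Ω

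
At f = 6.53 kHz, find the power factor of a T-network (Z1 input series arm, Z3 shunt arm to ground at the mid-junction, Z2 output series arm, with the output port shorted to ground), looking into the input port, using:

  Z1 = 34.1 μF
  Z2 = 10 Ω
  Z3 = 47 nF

Step 1 — Angular frequency: ω = 2π·f = 2π·6530 = 4.103e+04 rad/s.
Step 2 — Component impedances:
  Z1: Z = 1/(jωC) = -j/(ω·C) = 0 - j0.7147 Ω
  Z2: Z = R = 10 Ω
  Z3: Z = 1/(jωC) = -j/(ω·C) = 0 - j518.6 Ω
Step 3 — With the output port shorted to ground, the output series arm Z2 runs from the junction to ground; the shunt arm Z3 also runs from the junction to ground. They appear in parallel: Z3 || Z2 = 9.996 - j0.1928 Ω.
Step 4 — Series with input arm Z1: Z_in = Z1 + (Z3 || Z2) = 9.996 - j0.9075 Ω = 10.04∠-5.2° Ω.
Step 5 — Power factor: PF = cos(φ) = Re(Z)/|Z| = 9.9963/10.037 = 0.9959.
Step 6 — Type: Im(Z) = -0.9075 ⇒ leading (phase φ = -5.2°).

PF = 0.9959 (leading, φ = -5.2°)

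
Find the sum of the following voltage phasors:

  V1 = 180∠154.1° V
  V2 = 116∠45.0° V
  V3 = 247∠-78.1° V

Step 1 — Convert each phasor to rectangular form:
  V1 = 180·(cos(154.1°) + j·sin(154.1°)) = -161.9 + j78.62 V
  V2 = 116·(cos(45.0°) + j·sin(45.0°)) = 82.02 + j82.02 V
  V3 = 247·(cos(-78.1°) + j·sin(-78.1°)) = 50.93 - j241.7 V
Step 2 — Sum components: V_total = -28.96 - j81.04 V.
Step 3 — Convert to polar: |V_total| = 86.06 V, ∠V_total = -109.7°.

V_total = 86.06∠-109.7° V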